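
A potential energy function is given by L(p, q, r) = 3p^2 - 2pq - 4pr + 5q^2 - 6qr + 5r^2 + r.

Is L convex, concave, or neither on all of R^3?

L is quadratic, so its Hessian is the constant matrix H = [[6, -2, -4], [-2, 10, -6], [-4, -6, 10]].
Leading principal minors: 6, 56, 88.
All positive ⇒ H ≻ 0 ⇒ convex.

convex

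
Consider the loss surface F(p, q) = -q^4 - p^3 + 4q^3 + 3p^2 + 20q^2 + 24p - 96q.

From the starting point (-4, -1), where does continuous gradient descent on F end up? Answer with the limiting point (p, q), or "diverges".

F is separable, so gradient descent decouples: p follows -∂F/∂p, q follows -∂F/∂q.
∂F/∂p = -3(p - 4)(p + 2); at p=-4 this is -48, so p increases.
∂F/∂q = -4(q - 4)(q - 2)(q + 3); at q=-1 this is -120, so q increases.
p converges to its nearest critical value -2 (a local min of the p-part); q converges to 2. The iterate converges to (-2, 2).

(-2, 2)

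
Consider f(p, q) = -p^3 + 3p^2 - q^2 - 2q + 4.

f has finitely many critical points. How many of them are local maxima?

1

f separates as a function of p plus a function of q, so ∇f=0 decouples.
∂f/∂p = -3p(p - 2) = 0 at p ∈ {0, 2}; ∂f/∂q = -2(q + 1) = 0 at q ∈ {-1}.
The Hessian is diagonal: diag(f_pp, f_qq). Second derivatives: f_pp(0)=6, f_pp(2)=-6; f_qq(-1)=-2.
Local maxima occur where both diagonal entries negative: (2, -1). Count: 1.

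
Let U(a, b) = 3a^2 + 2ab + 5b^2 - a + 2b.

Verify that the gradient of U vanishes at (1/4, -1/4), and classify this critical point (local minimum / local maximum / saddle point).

local minimum

∇U = (6a + 2b - 1, 2a + 10b + 2); substituting (1/4, -1/4) gives ∇U = (0, 0), so (1/4, -1/4) is indeed a critical point.
The Hessian of U is constant: H = [[6, 2], [2, 10]].
det(H) = 6·10 − 2² = 56.
det(H) > 0 and tr(H) = 16 > 0, so H is positive definite and the point is a local minimum.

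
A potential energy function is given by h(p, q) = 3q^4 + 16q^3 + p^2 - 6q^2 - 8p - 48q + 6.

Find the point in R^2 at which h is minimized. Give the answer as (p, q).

(4, -4)

h(p,q) separates as A(p) + B(q) + 6, so its minimum is min A + min B + 6.
A'(p) = 2p - 8 vanishes at p ∈ {4}; B'(q) = 12(q - 1)(q + 1)(q + 4) vanishes at q ∈ {-4, -1, 1}.
Local minima of A (where A''>0): A(4)=-16. Local minima of B: B(-4)=-160, B(1)=-35.
So the global minimum of h is A(4) + B(-4) + 6 = -16 − 160 + 6 = -170, attained at (4, -4).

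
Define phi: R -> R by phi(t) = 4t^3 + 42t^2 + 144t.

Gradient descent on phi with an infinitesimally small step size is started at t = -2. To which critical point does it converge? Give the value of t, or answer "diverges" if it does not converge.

phi'(t) = 12(t + 3)(t + 4), so phi'(-2) = 24.
Gradient descent moves in the -phi' direction, i.e. t is decreasing.
The nearest critical point in that direction is t = -3, where phi'' = 12 > 0 (a local minimum). The iterate converges there.

-3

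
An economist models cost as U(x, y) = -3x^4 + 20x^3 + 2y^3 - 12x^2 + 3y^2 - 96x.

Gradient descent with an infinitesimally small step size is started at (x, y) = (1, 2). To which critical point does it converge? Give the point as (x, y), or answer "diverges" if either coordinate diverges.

U is separable, so gradient descent decouples: x follows -∂U/∂x, y follows -∂U/∂y.
∂U/∂x = -12(x - 4)(x - 2)(x + 1); at x=1 this is -72, so x increases.
∂U/∂y = 6y(y + 1); at y=2 this is 36, so y decreases.
x converges to its nearest critical value 2 (a local min of the x-part); y converges to 0. The iterate converges to (2, 0).

(2, 0)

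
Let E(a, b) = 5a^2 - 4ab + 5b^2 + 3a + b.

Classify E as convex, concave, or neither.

E is quadratic, so its Hessian is the constant matrix H = [[10, -4], [-4, 10]].
det(H) = 84, tr(H) = 20.
det(H) > 0 and tr(H) > 0, so H is positive definite everywhere: convex.

convex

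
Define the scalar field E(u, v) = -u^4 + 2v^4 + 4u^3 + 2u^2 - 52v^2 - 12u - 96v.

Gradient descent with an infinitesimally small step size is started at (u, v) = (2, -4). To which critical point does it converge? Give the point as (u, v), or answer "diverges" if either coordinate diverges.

E is separable, so gradient descent decouples: u follows -∂E/∂u, v follows -∂E/∂v.
∂E/∂u = -4(u - 3)(u - 1)(u + 1); at u=2 this is 12, so u decreases.
∂E/∂v = 8(v - 4)(v + 1)(v + 3); at v=-4 this is -192, so v increases.
u converges to its nearest critical value 1 (a local min of the u-part); v converges to -3. The iterate converges to (1, -3).

(1, -3)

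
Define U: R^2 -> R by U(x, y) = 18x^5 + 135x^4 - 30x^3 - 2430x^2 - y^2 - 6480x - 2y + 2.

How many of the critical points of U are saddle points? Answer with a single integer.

2

U separates as a function of x plus a function of y, so ∇U=0 decouples.
∂U/∂x = 90(x - 3)(x + 2)(x + 3)(x + 4) = 0 at x ∈ {-4, -3, -2, 3}; ∂U/∂y = -2(y + 1) = 0 at y ∈ {-1}.
The Hessian is diagonal: diag(U_xx, U_yy). Second derivatives: U_xx(-4)=-1260, U_xx(-3)=540, U_xx(-2)=-900, U_xx(3)=18900; U_yy(-1)=-2.
Saddle points occur where the two diagonal entries have opposite signs: (-3, -1), (3, -1). Count: 2.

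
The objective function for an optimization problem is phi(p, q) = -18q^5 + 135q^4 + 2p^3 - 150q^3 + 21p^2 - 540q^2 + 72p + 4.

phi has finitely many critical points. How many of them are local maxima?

2

phi separates as a function of p plus a function of q, so ∇phi=0 decouples.
∂phi/∂p = 6(p + 3)(p + 4) = 0 at p ∈ {-4, -3}; ∂phi/∂q = -90q(q - 4)(q - 3)(q + 1) = 0 at q ∈ {-1, 0, 3, 4}.
The Hessian is diagonal: diag(phi_pp, phi_qq). Second derivatives: phi_pp(-4)=-6, phi_pp(-3)=6; phi_qq(-1)=1800, phi_qq(0)=-1080, phi_qq(3)=1080, phi_qq(4)=-1800.
Local maxima occur where both diagonal entries negative: (-4, 0), (-4, 4). Count: 2.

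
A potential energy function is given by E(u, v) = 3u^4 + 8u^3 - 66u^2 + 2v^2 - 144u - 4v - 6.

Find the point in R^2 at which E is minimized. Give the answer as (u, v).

(3, 1)

E(u,v) separates as P(u) + Q(v) − 6, so its minimum is min P + min Q − 6.
P'(u) = 12(u - 3)(u + 1)(u + 4) vanishes at u ∈ {-4, -1, 3}; Q'(v) = 4v - 4 vanishes at v ∈ {1}.
Local minima of P (where P''>0): P(-4)=-224, P(3)=-567. Local minima of Q: Q(1)=-2.
So the global minimum of E is P(3) + Q(1) − 6 = -567 − 2 − 6 = -575, attained at (3, 1).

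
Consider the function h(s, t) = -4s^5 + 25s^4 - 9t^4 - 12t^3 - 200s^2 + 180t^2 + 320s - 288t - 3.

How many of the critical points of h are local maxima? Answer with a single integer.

4

h separates as a function of s plus a function of t, so ∇h=0 decouples.
∂h/∂s = -20(s - 4)(s - 2)(s - 1)(s + 2) = 0 at s ∈ {-2, 1, 2, 4}; ∂h/∂t = -36(t - 2)(t - 1)(t + 4) = 0 at t ∈ {-4, 1, 2}.
The Hessian is diagonal: diag(h_ss, h_tt). Second derivatives: h_ss(-2)=1440, h_ss(1)=-180, h_ss(2)=160, h_ss(4)=-720; h_tt(-4)=-1080, h_tt(1)=180, h_tt(2)=-216.
Local maxima occur where both diagonal entries negative: (1, -4), (1, 2), (4, -4), (4, 2). Count: 4.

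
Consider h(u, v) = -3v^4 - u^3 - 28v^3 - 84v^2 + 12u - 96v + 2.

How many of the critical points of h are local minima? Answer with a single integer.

h separates as a function of u plus a function of v, so ∇h=0 decouples.
∂h/∂u = -3(u - 2)(u + 2) = 0 at u ∈ {-2, 2}; ∂h/∂v = -12(v + 1)(v + 2)(v + 4) = 0 at v ∈ {-4, -2, -1}.
The Hessian is diagonal: diag(h_uu, h_vv). Second derivatives: h_uu(-2)=12, h_uu(2)=-12; h_vv(-4)=-72, h_vv(-2)=24, h_vv(-1)=-36.
Local minima occur where both diagonal entries positive: (-2, -2). Count: 1.

1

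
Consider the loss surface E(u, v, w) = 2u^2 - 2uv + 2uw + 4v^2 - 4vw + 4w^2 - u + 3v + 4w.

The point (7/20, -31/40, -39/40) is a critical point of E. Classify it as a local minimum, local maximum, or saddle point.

The Hessian is constant: H = [[4, -2, 2], [-2, 8, -4], [2, -4, 8]].
Leading principal minors: Δ₁ = 4, Δ₂ = 28, Δ₃ = 160.
All leading minors are positive, so H is positive definite: a local minimum.

local minimum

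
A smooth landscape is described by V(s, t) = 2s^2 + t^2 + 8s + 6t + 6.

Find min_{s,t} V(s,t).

-11

V(s,t) separates as P(s) + Q(t) + 6, so its minimum is min P + min Q + 6.
P'(s) = 4s + 8 vanishes at s ∈ {-2}; Q'(t) = 2(t + 3) vanishes at t ∈ {-3}.
Local minima of P (where P''>0): P(-2)=-8. Local minima of Q: Q(-3)=-9.
So the global minimum of V is P(-2) + Q(-3) + 6 = -8 − 9 + 6 = -11, attained at (-2, -3).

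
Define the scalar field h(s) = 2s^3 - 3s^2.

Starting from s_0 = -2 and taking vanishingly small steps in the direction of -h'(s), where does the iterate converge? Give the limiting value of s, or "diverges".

diverges

h'(s) = 6s(s - 1), so h'(-2) = 36.
Gradient descent moves in the -h' direction, i.e. s is decreasing.
There is no critical point below s=-2, and h' keeps the same sign, so the iterate runs off to −∞.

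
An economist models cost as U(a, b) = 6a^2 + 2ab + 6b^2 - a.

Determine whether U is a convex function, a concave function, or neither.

convex

U is quadratic, so its Hessian is the constant matrix H = [[12, 2], [2, 12]].
det(H) = 140, tr(H) = 24.
det(H) > 0 and tr(H) > 0, so H is positive definite everywhere: convex.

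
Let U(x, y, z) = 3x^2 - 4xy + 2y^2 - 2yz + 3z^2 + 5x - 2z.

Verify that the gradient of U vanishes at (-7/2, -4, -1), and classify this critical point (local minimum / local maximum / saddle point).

∇U = (6x - 4y + 5, -4x + 4y - 2z, -2y + 6z - 2); substituting (-7/2, -4, -1) gives ∇U = (0, 0, 0), so (-7/2, -4, -1) is indeed a critical point.
The Hessian is constant: H = [[6, -4, 0], [-4, 4, -2], [0, -2, 6]].
Leading principal minors: Δ₁ = 6, Δ₂ = 8, Δ₃ = 24.
All leading minors are positive, so H is positive definite: a local minimum.

local minimum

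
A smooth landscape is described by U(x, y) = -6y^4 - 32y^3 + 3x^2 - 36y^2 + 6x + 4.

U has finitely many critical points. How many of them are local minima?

1

U separates as a function of x plus a function of y, so ∇U=0 decouples.
∂U/∂x = 6(x + 1) = 0 at x ∈ {-1}; ∂U/∂y = -24y(y + 1)(y + 3) = 0 at y ∈ {-3, -1, 0}.
The Hessian is diagonal: diag(U_xx, U_yy). Second derivatives: U_xx(-1)=6; U_yy(-3)=-144, U_yy(-1)=48, U_yy(0)=-72.
Local minima occur where both diagonal entries positive: (-1, -1). Count: 1.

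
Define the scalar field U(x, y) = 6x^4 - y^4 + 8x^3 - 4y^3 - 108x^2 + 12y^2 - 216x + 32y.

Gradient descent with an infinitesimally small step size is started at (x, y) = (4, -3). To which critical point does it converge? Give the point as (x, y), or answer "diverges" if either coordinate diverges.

(3, -1)

U is separable, so gradient descent decouples: x follows -∂U/∂x, y follows -∂U/∂y.
∂U/∂x = 24(x - 3)(x + 1)(x + 3); at x=4 this is 840, so x decreases.
∂U/∂y = -4(y - 2)(y + 1)(y + 4); at y=-3 this is -40, so y increases.
x converges to its nearest critical value 3 (a local min of the x-part); y converges to -1. The iterate converges to (3, -1).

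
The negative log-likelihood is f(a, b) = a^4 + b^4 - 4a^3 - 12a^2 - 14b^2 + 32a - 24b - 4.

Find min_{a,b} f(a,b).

-185

f(a,b) separates as P(a) + Q(b) − 4, so its minimum is min P + min Q − 4.
P'(a) = 4(a - 4)(a - 1)(a + 2) vanishes at a ∈ {-2, 1, 4}; Q'(b) = 4(b - 3)(b + 1)(b + 2) vanishes at b ∈ {-2, -1, 3}.
Local minima of P (where P''>0): P(-2)=-64, P(4)=-64. Local minima of Q: Q(-2)=8, Q(3)=-117.
So the global minimum of f is P(-2) + Q(3) − 4 = -64 − 117 − 4 = -185, attained at (-2, 3).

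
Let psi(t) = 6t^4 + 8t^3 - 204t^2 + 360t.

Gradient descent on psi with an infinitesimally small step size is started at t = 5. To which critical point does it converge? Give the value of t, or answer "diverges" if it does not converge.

3

psi'(t) = 24(t - 3)(t - 1)(t + 5), so psi'(5) = 1920.
Gradient descent moves in the -psi' direction, i.e. t is decreasing.
The nearest critical point in that direction is t = 3, where psi'' = 384 > 0 (a local minimum). The iterate converges there.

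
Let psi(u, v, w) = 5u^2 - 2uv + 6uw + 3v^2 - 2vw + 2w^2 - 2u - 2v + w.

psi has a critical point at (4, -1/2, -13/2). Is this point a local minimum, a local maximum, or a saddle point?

local minimum

The Hessian is constant: H = [[10, -2, 6], [-2, 6, -2], [6, -2, 4]].
Leading principal minors: Δ₁ = 10, Δ₂ = 56, Δ₃ = 16.
All leading minors are positive, so H is positive definite: a local minimum.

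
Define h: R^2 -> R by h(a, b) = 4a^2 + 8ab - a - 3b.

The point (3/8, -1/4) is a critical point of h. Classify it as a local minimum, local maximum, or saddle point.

saddle point

The Hessian of h is constant: H = [[8, 8], [8, 0]].
det(H) = 8·0 − 8² = -64.
Since det(H) < 0, H is indefinite and the critical point is a saddle point.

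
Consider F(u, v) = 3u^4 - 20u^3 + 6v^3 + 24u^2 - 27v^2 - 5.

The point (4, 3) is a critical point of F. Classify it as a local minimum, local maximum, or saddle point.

The mixed partial ∂²F/∂u∂v is 0, so the Hessian at any point is diag(F_uu, F_vv) = diag(12(3u^2 - 10u + 4), 18(2v - 3)).
At (4, 3): H = diag(144, 54).
Both eigenvalues are positive, so H is positive definite: a local minimum.

local minimum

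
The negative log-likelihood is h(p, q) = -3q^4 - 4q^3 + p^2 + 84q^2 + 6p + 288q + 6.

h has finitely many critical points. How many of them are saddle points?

h separates as a function of p plus a function of q, so ∇h=0 decouples.
∂h/∂p = 2(p + 3) = 0 at p ∈ {-3}; ∂h/∂q = -12(q - 4)(q + 2)(q + 3) = 0 at q ∈ {-3, -2, 4}.
The Hessian is diagonal: diag(h_pp, h_qq). Second derivatives: h_pp(-3)=2; h_qq(-3)=-84, h_qq(-2)=72, h_qq(4)=-504.
Saddle points occur where the two diagonal entries have opposite signs: (-3, -3), (-3, 4). Count: 2.

2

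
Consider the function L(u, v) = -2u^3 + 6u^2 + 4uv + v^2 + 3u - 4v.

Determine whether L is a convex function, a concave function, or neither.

neither

The term -2u^3 is cubic, so the Hessian is not constant.
∂²L/∂u² = -12u + 12, which takes both signs as u varies (negative for sufficiently large u). A diagonal entry of the Hessian changing sign means the Hessian is neither positive- nor negative-semidefinite on all of R^2.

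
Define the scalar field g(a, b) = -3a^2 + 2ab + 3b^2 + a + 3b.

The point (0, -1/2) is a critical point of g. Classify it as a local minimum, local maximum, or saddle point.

saddle point

The Hessian of g is constant: H = [[-6, 2], [2, 6]].
det(H) = (-6)·6 − 2² = -40.
Since det(H) < 0, H is indefinite and the critical point is a saddle point.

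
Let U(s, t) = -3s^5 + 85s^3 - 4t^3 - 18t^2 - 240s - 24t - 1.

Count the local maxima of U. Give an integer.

U separates as a function of s plus a function of t, so ∇U=0 decouples.
∂U/∂s = -15(s - 4)(s - 1)(s + 1)(s + 4) = 0 at s ∈ {-4, -1, 1, 4}; ∂U/∂t = -12(t + 1)(t + 2) = 0 at t ∈ {-2, -1}.
The Hessian is diagonal: diag(U_ss, U_tt). Second derivatives: U_ss(-4)=1800, U_ss(-1)=-450, U_ss(1)=450, U_ss(4)=-1800; U_tt(-2)=12, U_tt(-1)=-12.
Local maxima occur where both diagonal entries negative: (-1, -1), (4, -1). Count: 2.

2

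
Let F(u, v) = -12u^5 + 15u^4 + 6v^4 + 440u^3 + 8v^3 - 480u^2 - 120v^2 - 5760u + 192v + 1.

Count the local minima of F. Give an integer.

4

F separates as a function of u plus a function of v, so ∇F=0 decouples.
∂F/∂u = -60(u - 4)(u - 3)(u + 2)(u + 4) = 0 at u ∈ {-4, -2, 3, 4}; ∂F/∂v = 24(v - 2)(v - 1)(v + 4) = 0 at v ∈ {-4, 1, 2}.
The Hessian is diagonal: diag(F_uu, F_vv). Second derivatives: F_uu(-4)=6720, F_uu(-2)=-3600, F_uu(3)=2100, F_uu(4)=-2880; F_vv(-4)=720, F_vv(1)=-120, F_vv(2)=144.
Local minima occur where both diagonal entries positive: (-4, -4), (-4, 2), (3, -4), (3, 2). Count: 4.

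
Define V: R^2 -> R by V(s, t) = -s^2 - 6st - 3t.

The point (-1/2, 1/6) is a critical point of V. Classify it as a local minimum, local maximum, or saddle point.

saddle point

The Hessian of V is constant: H = [[-2, -6], [-6, 0]].
det(H) = (-2)·0 − (-6)² = -36.
Since det(H) < 0, H is indefinite and the critical point is a saddle point.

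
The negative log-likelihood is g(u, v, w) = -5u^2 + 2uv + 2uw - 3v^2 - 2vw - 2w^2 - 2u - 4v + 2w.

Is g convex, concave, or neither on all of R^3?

g is quadratic, so its Hessian is the constant matrix H = [[-10, 2, 2], [2, -6, -2], [2, -2, -4]].
Leading principal minors: -10, 56, -176.
Signs alternate −, +, − ⇒ H ≺ 0 ⇒ concave.

concave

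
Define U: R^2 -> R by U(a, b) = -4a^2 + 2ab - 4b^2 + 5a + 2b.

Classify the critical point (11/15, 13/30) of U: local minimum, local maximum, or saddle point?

local maximum

The Hessian of U is constant: H = [[-8, 2], [2, -8]].
det(H) = (-8)·(-8) − 2² = 60.
det(H) > 0 and tr(H) = -16 < 0, so H is negative definite and the point is a local maximum.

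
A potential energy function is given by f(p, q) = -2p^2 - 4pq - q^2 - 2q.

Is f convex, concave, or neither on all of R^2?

neither

f is quadratic, so its Hessian is the constant matrix H = [[-4, -4], [-4, -2]].
det(H) = -8, tr(H) = -6.
det(H) < 0, so H is indefinite: neither convex nor concave.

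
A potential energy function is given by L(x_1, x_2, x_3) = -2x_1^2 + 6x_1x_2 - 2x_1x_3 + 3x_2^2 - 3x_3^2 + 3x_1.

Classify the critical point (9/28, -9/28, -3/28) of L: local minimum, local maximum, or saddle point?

saddle point

The Hessian is constant: H = [[-4, 6, -2], [6, 6, 0], [-2, 0, -6]].
Leading principal minors: Δ₁ = -4, Δ₂ = -60, Δ₃ = 336.
The minors fit neither the all-positive nor the alternating-sign pattern, so H is indefinite: a saddle point.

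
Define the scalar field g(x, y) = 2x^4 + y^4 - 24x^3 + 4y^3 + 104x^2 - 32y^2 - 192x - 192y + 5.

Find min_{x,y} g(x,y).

g(x,y) separates as P(x) + Q(y) + 5, so its minimum is min P + min Q + 5.
P'(x) = 8(x - 4)(x - 3)(x - 2) vanishes at x ∈ {2, 3, 4}; Q'(y) = 4(y - 4)(y + 3)(y + 4) vanishes at y ∈ {-4, -3, 4}.
Local minima of P (where P''>0): P(2)=-128, P(4)=-128. Local minima of Q: Q(-4)=256, Q(4)=-768.
So the global minimum of g is P(2) + Q(4) + 5 = -128 − 768 + 5 = -891, attained at (2, 4).

-891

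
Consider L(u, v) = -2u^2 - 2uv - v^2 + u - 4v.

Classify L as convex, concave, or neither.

concave

L is quadratic, so its Hessian is the constant matrix H = [[-4, -2], [-2, -2]].
det(H) = 4, tr(H) = -6.
det(H) > 0 and tr(H) < 0, so H is negative definite everywhere: concave.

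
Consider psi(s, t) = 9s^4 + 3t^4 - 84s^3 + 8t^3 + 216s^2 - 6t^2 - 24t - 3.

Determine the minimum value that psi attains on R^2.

psi(s,t) separates as P(s) + Q(t) − 3, so its minimum is min P + min Q − 3.
P'(s) = 36s(s - 4)(s - 3) vanishes at s ∈ {0, 3, 4}; Q'(t) = 12(t - 1)(t + 1)(t + 2) vanishes at t ∈ {-2, -1, 1}.
Local minima of P (where P''>0): P(0)=0, P(4)=384. Local minima of Q: Q(-2)=8, Q(1)=-19.
So the global minimum of psi is P(0) + Q(1) − 3 = 0 − 19 − 3 = -22, attained at (0, 1).

-22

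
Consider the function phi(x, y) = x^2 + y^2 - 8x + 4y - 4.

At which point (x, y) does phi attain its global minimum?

phi(x,y) separates as P(x) + Q(y) − 4, so its minimum is min P + min Q − 4.
P'(x) = 2x - 8 vanishes at x ∈ {4}; Q'(y) = 2y + 4 vanishes at y ∈ {-2}.
Local minima of P (where P''>0): P(4)=-16. Local minima of Q: Q(-2)=-4.
So the global minimum of phi is P(4) + Q(-2) − 4 = -16 − 4 − 4 = -24, attained at (4, -2).

(4, -2)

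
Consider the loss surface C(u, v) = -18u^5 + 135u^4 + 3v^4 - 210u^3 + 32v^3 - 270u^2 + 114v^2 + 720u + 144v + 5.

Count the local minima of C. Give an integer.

C separates as a function of u plus a function of v, so ∇C=0 decouples.
∂C/∂u = -90(u - 4)(u - 2)(u - 1)(u + 1) = 0 at u ∈ {-1, 1, 2, 4}; ∂C/∂v = 12(v + 1)(v + 3)(v + 4) = 0 at v ∈ {-4, -3, -1}.
The Hessian is diagonal: diag(C_uu, C_vv). Second derivatives: C_uu(-1)=2700, C_uu(1)=-540, C_uu(2)=540, C_uu(4)=-2700; C_vv(-4)=36, C_vv(-3)=-24, C_vv(-1)=72.
Local minima occur where both diagonal entries positive: (-1, -4), (-1, -1), (2, -4), (2, -1). Count: 4.

4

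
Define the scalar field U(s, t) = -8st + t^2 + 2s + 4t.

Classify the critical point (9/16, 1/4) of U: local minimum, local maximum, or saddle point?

saddle point

The Hessian of U is constant: H = [[0, -8], [-8, 2]].
det(H) = 0·2 − (-8)² = -64.
Since det(H) < 0, H is indefinite and the critical point is a saddle point.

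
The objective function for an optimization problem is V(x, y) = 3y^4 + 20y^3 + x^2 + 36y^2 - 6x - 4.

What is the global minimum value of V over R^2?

V(x,y) separates as P(x) + Q(y) − 4, so its minimum is min P + min Q − 4.
P'(x) = 2x - 6 vanishes at x ∈ {3}; Q'(y) = 12y(y + 2)(y + 3) vanishes at y ∈ {-3, -2, 0}.
Local minima of P (where P''>0): P(3)=-9. Local minima of Q: Q(-3)=27, Q(0)=0.
So the global minimum of V is P(3) + Q(0) − 4 = -9 + 0 − 4 = -13, attained at (3, 0).

-13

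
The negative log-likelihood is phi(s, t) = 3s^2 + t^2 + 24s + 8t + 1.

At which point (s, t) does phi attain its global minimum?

(-4, -4)

phi(s,t) separates as P(s) + Q(t) + 1, so its minimum is min P + min Q + 1.
P'(s) = 6s + 24 vanishes at s ∈ {-4}; Q'(t) = 2(t + 4) vanishes at t ∈ {-4}.
Local minima of P (where P''>0): P(-4)=-48. Local minima of Q: Q(-4)=-16.
So the global minimum of phi is P(-4) + Q(-4) + 1 = -48 − 16 + 1 = -63, attained at (-4, -4).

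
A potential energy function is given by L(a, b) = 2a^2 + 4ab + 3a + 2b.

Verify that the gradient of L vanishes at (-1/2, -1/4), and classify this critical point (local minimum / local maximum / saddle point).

∇L = (4a + 4b + 3, 4a + 2); substituting (-1/2, -1/4) gives ∇L = (0, 0), so (-1/2, -1/4) is indeed a critical point.
The Hessian of L is constant: H = [[4, 4], [4, 0]].
det(H) = 4·0 − 4² = -16.
Since det(H) < 0, H is indefinite and the critical point is a saddle point.

saddle point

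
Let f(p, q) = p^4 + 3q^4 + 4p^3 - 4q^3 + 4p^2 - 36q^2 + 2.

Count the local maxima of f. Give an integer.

1

f separates as a function of p plus a function of q, so ∇f=0 decouples.
∂f/∂p = 4p(p + 1)(p + 2) = 0 at p ∈ {-2, -1, 0}; ∂f/∂q = 12q(q - 3)(q + 2) = 0 at q ∈ {-2, 0, 3}.
The Hessian is diagonal: diag(f_pp, f_qq). Second derivatives: f_pp(-2)=8, f_pp(-1)=-4, f_pp(0)=8; f_qq(-2)=120, f_qq(0)=-72, f_qq(3)=180.
Local maxima occur where both diagonal entries negative: (-1, 0). Count: 1.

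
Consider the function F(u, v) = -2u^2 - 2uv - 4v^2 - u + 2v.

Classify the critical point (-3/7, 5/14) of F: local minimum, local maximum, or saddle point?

local maximum

The Hessian of F is constant: H = [[-4, -2], [-2, -8]].
det(H) = (-4)·(-8) − (-2)² = 28.
det(H) > 0 and tr(H) = -12 < 0, so H is negative definite and the point is a local maximum.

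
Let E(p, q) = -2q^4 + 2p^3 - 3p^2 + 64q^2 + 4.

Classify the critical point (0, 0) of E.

saddle point

The mixed partial ∂²E/∂p∂q is 0, so the Hessian at any point is diag(E_pp, E_qq) = diag(6(2p - 1), 8(-3q^2 + 16)).
At (0, 0): H = diag(-6, 128).
The eigenvalues have opposite signs, so H is indefinite: a saddle point.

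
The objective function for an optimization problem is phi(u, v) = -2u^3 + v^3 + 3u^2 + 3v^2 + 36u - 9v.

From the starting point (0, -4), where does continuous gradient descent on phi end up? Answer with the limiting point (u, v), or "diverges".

diverges

phi is separable, so gradient descent decouples: u follows -∂phi/∂u, v follows -∂phi/∂v.
∂phi/∂u = -6(u - 3)(u + 2); at u=0 this is 36, so u decreases.
∂phi/∂v = 3(v - 1)(v + 3); at v=-4 this is 15, so v decreases.
The v-coordinate has no critical point in that direction and runs off to infinity.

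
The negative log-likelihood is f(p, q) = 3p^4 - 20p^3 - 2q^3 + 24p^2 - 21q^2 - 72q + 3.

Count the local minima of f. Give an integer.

f separates as a function of p plus a function of q, so ∇f=0 decouples.
∂f/∂p = 12p(p - 4)(p - 1) = 0 at p ∈ {0, 1, 4}; ∂f/∂q = -6(q + 3)(q + 4) = 0 at q ∈ {-4, -3}.
The Hessian is diagonal: diag(f_pp, f_qq). Second derivatives: f_pp(0)=48, f_pp(1)=-36, f_pp(4)=144; f_qq(-4)=6, f_qq(-3)=-6.
Local minima occur where both diagonal entries positive: (0, -4), (4, -4). Count: 2.

2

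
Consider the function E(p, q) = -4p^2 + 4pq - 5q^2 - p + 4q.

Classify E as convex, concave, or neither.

E is quadratic, so its Hessian is the constant matrix H = [[-8, 4], [4, -10]].
det(H) = 64, tr(H) = -18.
det(H) > 0 and tr(H) < 0, so H is negative definite everywhere: concave.

concave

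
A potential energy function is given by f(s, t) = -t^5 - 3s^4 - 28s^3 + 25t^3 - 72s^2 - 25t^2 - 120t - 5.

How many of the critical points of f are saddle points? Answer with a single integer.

f separates as a function of s plus a function of t, so ∇f=0 decouples.
∂f/∂s = -12s(s + 3)(s + 4) = 0 at s ∈ {-4, -3, 0}; ∂f/∂t = -5(t - 3)(t - 2)(t + 1)(t + 4) = 0 at t ∈ {-4, -1, 2, 3}.
The Hessian is diagonal: diag(f_ss, f_tt). Second derivatives: f_ss(-4)=-48, f_ss(-3)=36, f_ss(0)=-144; f_tt(-4)=630, f_tt(-1)=-180, f_tt(2)=90, f_tt(3)=-140.
Saddle points occur where the two diagonal entries have opposite signs: (-4, -4), (-4, 2), (-3, -1), (-3, 3), (0, -4), (0, 2). Count: 6.

6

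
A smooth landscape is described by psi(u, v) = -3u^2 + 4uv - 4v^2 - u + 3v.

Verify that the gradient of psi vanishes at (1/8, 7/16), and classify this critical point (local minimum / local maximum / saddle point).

∇psi = (-6u + 4v - 1, 4u - 8v + 3); substituting (1/8, 7/16) gives ∇psi = (0, 0), so (1/8, 7/16) is indeed a critical point.
The Hessian of psi is constant: H = [[-6, 4], [4, -8]].
det(H) = (-6)·(-8) − 4² = 32.
det(H) > 0 and tr(H) = -14 < 0, so H is negative definite and the point is a local maximum.

local maximum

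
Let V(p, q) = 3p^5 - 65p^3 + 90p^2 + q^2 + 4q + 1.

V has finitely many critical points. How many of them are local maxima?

0

V separates as a function of p plus a function of q, so ∇V=0 decouples.
∂V/∂p = 15p(p - 3)(p - 1)(p + 4) = 0 at p ∈ {-4, 0, 1, 3}; ∂V/∂q = 2(q + 2) = 0 at q ∈ {-2}.
The Hessian is diagonal: diag(V_pp, V_qq). Second derivatives: V_pp(-4)=-2100, V_pp(0)=180, V_pp(1)=-150, V_pp(3)=630; V_qq(-2)=2.
Local maxima occur where both diagonal entries negative: none. Count: 0.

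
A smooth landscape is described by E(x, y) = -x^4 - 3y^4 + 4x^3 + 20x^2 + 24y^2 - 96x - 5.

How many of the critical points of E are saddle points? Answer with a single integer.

E separates as a function of x plus a function of y, so ∇E=0 decouples.
∂E/∂x = -4(x - 4)(x - 2)(x + 3) = 0 at x ∈ {-3, 2, 4}; ∂E/∂y = -12y(y - 2)(y + 2) = 0 at y ∈ {-2, 0, 2}.
The Hessian is diagonal: diag(E_xx, E_yy). Second derivatives: E_xx(-3)=-140, E_xx(2)=40, E_xx(4)=-56; E_yy(-2)=-96, E_yy(0)=48, E_yy(2)=-96.
Saddle points occur where the two diagonal entries have opposite signs: (-3, 0), (2, -2), (2, 2), (4, 0). Count: 4.

4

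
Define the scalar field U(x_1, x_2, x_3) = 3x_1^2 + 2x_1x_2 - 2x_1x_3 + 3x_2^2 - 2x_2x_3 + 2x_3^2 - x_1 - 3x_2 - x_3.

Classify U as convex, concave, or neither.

U is quadratic, so its Hessian is the constant matrix H = [[6, 2, -2], [2, 6, -2], [-2, -2, 4]].
Leading principal minors: 6, 32, 96.
All positive ⇒ H ≻ 0 ⇒ convex.

convex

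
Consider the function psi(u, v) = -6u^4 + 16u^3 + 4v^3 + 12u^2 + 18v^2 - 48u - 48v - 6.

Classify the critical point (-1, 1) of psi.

saddle point

The mixed partial ∂²psi/∂u∂v is 0, so the Hessian at any point is diag(psi_uu, psi_vv) = diag(24(-3u^2 + 4u + 1), 12(2v + 3)).
At (-1, 1): H = diag(-144, 60).
The eigenvalues have opposite signs, so H is indefinite: a saddle point.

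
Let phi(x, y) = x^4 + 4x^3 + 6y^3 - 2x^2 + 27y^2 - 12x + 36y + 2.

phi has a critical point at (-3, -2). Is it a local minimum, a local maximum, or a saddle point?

saddle point

The mixed partial ∂²phi/∂x∂y is 0, so the Hessian at any point is diag(phi_xx, phi_yy) = diag(4(3x^2 + 6x - 1), 18(2y + 3)).
At (-3, -2): H = diag(32, -18).
The eigenvalues have opposite signs, so H is indefinite: a saddle point.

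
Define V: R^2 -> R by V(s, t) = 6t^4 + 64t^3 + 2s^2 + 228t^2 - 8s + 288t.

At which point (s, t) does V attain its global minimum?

(2, -1)

V(s,t) separates as P(s) + Q(t), so its minimum is min P + min Q.
P'(s) = 4s - 8 vanishes at s ∈ {2}; Q'(t) = 24(t + 1)(t + 3)(t + 4) vanishes at t ∈ {-4, -3, -1}.
Local minima of P (where P''>0): P(2)=-8. Local minima of Q: Q(-4)=-64, Q(-1)=-118.
So the global minimum of V is P(2) + Q(-1) = -8 − 118 = -126, attained at (2, -1).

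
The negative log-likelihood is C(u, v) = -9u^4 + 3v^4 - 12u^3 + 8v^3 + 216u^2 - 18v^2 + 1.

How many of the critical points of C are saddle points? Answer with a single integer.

5

C separates as a function of u plus a function of v, so ∇C=0 decouples.
∂C/∂u = -36u(u - 3)(u + 4) = 0 at u ∈ {-4, 0, 3}; ∂C/∂v = 12v(v - 1)(v + 3) = 0 at v ∈ {-3, 0, 1}.
The Hessian is diagonal: diag(C_uu, C_vv). Second derivatives: C_uu(-4)=-1008, C_uu(0)=432, C_uu(3)=-756; C_vv(-3)=144, C_vv(0)=-36, C_vv(1)=48.
Saddle points occur where the two diagonal entries have opposite signs: (-4, -3), (-4, 1), (0, 0), (3, -3), (3, 1). Count: 5.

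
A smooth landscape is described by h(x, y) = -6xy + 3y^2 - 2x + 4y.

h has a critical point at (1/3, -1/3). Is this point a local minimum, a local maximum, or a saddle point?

saddle point

The Hessian of h is constant: H = [[0, -6], [-6, 6]].
det(H) = 0·6 − (-6)² = -36.
Since det(H) < 0, H is indefinite and the critical point is a saddle point.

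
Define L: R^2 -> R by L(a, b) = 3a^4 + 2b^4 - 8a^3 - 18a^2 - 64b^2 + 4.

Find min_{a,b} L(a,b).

L(a,b) separates as P(a) + Q(b) + 4, so its minimum is min P + min Q + 4.
P'(a) = 12a(a - 3)(a + 1) vanishes at a ∈ {-1, 0, 3}; Q'(b) = 8b(b - 4)(b + 4) vanishes at b ∈ {-4, 0, 4}.
Local minima of P (where P''>0): P(-1)=-7, P(3)=-135. Local minima of Q: Q(-4)=-512, Q(4)=-512.
So the global minimum of L is P(3) + Q(-4) + 4 = -135 − 512 + 4 = -643, attained at (3, -4).

-643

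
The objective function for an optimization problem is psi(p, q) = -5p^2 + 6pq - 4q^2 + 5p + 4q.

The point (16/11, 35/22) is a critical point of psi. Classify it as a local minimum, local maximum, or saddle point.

local maximum

The Hessian of psi is constant: H = [[-10, 6], [6, -8]].
det(H) = (-10)·(-8) − 6² = 44.
det(H) > 0 and tr(H) = -18 < 0, so H is negative definite and the point is a local maximum.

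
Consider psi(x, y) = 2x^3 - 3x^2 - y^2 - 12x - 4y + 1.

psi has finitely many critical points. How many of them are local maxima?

psi separates as a function of x plus a function of y, so ∇psi=0 decouples.
∂psi/∂x = 6(x - 2)(x + 1) = 0 at x ∈ {-1, 2}; ∂psi/∂y = -2(y + 2) = 0 at y ∈ {-2}.
The Hessian is diagonal: diag(psi_xx, psi_yy). Second derivatives: psi_xx(-1)=-18, psi_xx(2)=18; psi_yy(-2)=-2.
Local maxima occur where both diagonal entries negative: (-1, -2). Count: 1.

1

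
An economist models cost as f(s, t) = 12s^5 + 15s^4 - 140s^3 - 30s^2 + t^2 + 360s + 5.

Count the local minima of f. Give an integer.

f separates as a function of s plus a function of t, so ∇f=0 decouples.
∂f/∂s = 60(s - 2)(s - 1)(s + 1)(s + 3) = 0 at s ∈ {-3, -1, 1, 2}; ∂f/∂t = 2t = 0 at t ∈ {0}.
The Hessian is diagonal: diag(f_ss, f_tt). Second derivatives: f_ss(-3)=-2400, f_ss(-1)=720, f_ss(1)=-480, f_ss(2)=900; f_tt(0)=2.
Local minima occur where both diagonal entries positive: (-1, 0), (2, 0). Count: 2.

2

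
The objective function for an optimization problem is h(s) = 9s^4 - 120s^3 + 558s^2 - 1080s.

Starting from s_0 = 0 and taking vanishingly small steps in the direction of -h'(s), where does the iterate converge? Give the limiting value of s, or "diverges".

h'(s) = 36(s - 5)(s - 3)(s - 2), so h'(0) = -1080.
Gradient descent moves in the -h' direction, i.e. s is increasing.
The nearest critical point in that direction is s = 2, where h'' = 108 > 0 (a local minimum). The iterate converges there.

2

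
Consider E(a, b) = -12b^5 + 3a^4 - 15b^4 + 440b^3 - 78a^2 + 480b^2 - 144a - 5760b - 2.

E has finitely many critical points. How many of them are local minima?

E separates as a function of a plus a function of b, so ∇E=0 decouples.
∂E/∂a = 12(a - 4)(a + 1)(a + 3) = 0 at a ∈ {-3, -1, 4}; ∂E/∂b = -60(b - 4)(b - 2)(b + 3)(b + 4) = 0 at b ∈ {-4, -3, 2, 4}.
The Hessian is diagonal: diag(E_aa, E_bb). Second derivatives: E_aa(-3)=168, E_aa(-1)=-120, E_aa(4)=420; E_bb(-4)=2880, E_bb(-3)=-2100, E_bb(2)=3600, E_bb(4)=-6720.
Local minima occur where both diagonal entries positive: (-3, -4), (-3, 2), (4, -4), (4, 2). Count: 4.

4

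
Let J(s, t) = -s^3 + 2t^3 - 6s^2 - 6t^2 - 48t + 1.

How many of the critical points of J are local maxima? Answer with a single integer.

J separates as a function of s plus a function of t, so ∇J=0 decouples.
∂J/∂s = -3s(s + 4) = 0 at s ∈ {-4, 0}; ∂J/∂t = 6(t - 4)(t + 2) = 0 at t ∈ {-2, 4}.
The Hessian is diagonal: diag(J_ss, J_tt). Second derivatives: J_ss(-4)=12, J_ss(0)=-12; J_tt(-2)=-36, J_tt(4)=36.
Local maxima occur where both diagonal entries negative: (0, -2). Count: 1.

1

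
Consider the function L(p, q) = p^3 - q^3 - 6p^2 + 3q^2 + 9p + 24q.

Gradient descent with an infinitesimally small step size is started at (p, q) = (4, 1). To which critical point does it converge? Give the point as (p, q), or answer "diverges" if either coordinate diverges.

(3, -2)

L is separable, so gradient descent decouples: p follows -∂L/∂p, q follows -∂L/∂q.
∂L/∂p = 3(p - 3)(p - 1); at p=4 this is 9, so p decreases.
∂L/∂q = -3(q - 4)(q + 2); at q=1 this is 27, so q decreases.
p converges to its nearest critical value 3 (a local min of the p-part); q converges to -2. The iterate converges to (3, -2).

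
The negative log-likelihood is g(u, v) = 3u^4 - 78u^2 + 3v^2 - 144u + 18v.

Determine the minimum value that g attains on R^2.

g(u,v) separates as P(u) + Q(v), so its minimum is min P + min Q.
P'(u) = 12(u - 4)(u + 1)(u + 3) vanishes at u ∈ {-3, -1, 4}; Q'(v) = 6v + 18 vanishes at v ∈ {-3}.
Local minima of P (where P''>0): P(-3)=-27, P(4)=-1056. Local minima of Q: Q(-3)=-27.
So the global minimum of g is P(4) + Q(-3) = -1056 − 27 = -1083, attained at (4, -3).

-1083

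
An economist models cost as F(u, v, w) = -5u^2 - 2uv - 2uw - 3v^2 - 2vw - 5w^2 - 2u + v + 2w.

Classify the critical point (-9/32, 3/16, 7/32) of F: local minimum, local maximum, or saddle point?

local maximum

The Hessian is constant: H = [[-10, -2, -2], [-2, -6, -2], [-2, -2, -10]].
Leading principal minors: Δ₁ = -10, Δ₂ = 56, Δ₃ = -512.
The minors alternate sign starting negative (−, +, −), so H is negative definite: a local maximum.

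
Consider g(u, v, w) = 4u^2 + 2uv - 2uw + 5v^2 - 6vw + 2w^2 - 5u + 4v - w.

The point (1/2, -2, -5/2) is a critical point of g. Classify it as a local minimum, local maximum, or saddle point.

The Hessian is constant: H = [[8, 2, -2], [2, 10, -6], [-2, -6, 4]].
Leading principal minors: Δ₁ = 8, Δ₂ = 76, Δ₃ = 24.
All leading minors are positive, so H is positive definite: a local minimum.

local minimum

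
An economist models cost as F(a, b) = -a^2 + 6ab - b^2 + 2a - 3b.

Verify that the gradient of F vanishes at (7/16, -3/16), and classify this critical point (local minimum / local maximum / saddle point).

saddle point

∇F = (-2a + 6b + 2, 6a - 2b - 3); substituting (7/16, -3/16) gives ∇F = (0, 0), so (7/16, -3/16) is indeed a critical point.
The Hessian of F is constant: H = [[-2, 6], [6, -2]].
det(H) = (-2)·(-2) − 6² = -32.
Since det(H) < 0, H is indefinite and the critical point is a saddle point.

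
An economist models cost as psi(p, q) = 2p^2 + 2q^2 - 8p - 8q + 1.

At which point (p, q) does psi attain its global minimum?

(2, 2)

psi(p,q) separates as A(p) + B(q) + 1, so its minimum is min A + min B + 1.
A'(p) = 4p - 8 vanishes at p ∈ {2}; B'(q) = 4q - 8 vanishes at q ∈ {2}.
Local minima of A (where A''>0): A(2)=-8. Local minima of B: B(2)=-8.
So the global minimum of psi is A(2) + B(2) + 1 = -8 − 8 + 1 = -15, attained at (2, 2).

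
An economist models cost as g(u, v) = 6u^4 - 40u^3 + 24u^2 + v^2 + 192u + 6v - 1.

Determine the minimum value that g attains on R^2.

g(u,v) separates as P(u) + Q(v) − 1, so its minimum is min P + min Q − 1.
P'(u) = 24(u - 4)(u - 2)(u + 1) vanishes at u ∈ {-1, 2, 4}; Q'(v) = 2v + 6 vanishes at v ∈ {-3}.
Local minima of P (where P''>0): P(-1)=-122, P(4)=128. Local minima of Q: Q(-3)=-9.
So the global minimum of g is P(-1) + Q(-3) − 1 = -122 − 9 − 1 = -132, attained at (-1, -3).

-132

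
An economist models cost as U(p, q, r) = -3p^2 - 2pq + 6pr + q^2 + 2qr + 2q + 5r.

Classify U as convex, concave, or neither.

neither

U is quadratic, so its Hessian is the constant matrix H = [[-6, -2, 6], [-2, 2, 2], [6, 2, 0]].
Leading principal minors: -6, -16, -96.
Neither pattern holds ⇒ H is indefinite ⇒ neither convex nor concave.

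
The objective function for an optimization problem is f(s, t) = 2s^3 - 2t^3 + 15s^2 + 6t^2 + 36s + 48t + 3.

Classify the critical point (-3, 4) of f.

local maximum

The mixed partial ∂²f/∂s∂t is 0, so the Hessian at any point is diag(f_ss, f_tt) = diag(6(2s + 5), 12(-t + 1)).
At (-3, 4): H = diag(-6, -36).
Both eigenvalues are negative, so H is negative definite: a local maximum.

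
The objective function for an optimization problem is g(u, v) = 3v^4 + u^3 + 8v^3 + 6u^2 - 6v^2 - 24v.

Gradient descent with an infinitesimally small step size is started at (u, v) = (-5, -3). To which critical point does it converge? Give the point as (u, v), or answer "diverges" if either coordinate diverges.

diverges

g is separable, so gradient descent decouples: u follows -∂g/∂u, v follows -∂g/∂v.
∂g/∂u = 3u(u + 4); at u=-5 this is 15, so u decreases.
∂g/∂v = 12(v - 1)(v + 1)(v + 2); at v=-3 this is -96, so v increases.
The u-coordinate has no critical point in that direction and runs off to infinity.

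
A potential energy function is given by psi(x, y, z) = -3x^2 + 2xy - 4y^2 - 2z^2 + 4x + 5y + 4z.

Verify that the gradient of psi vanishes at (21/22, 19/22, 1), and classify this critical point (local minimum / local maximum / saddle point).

∇psi = (-6x + 2y + 4, 2x - 8y + 5, -4z + 4); substituting (21/22, 19/22, 1) gives ∇psi = (0, 0, 0), so (21/22, 19/22, 1) is indeed a critical point.
The Hessian is constant: H = [[-6, 2, 0], [2, -8, 0], [0, 0, -4]].
Leading principal minors: Δ₁ = -6, Δ₂ = 44, Δ₃ = -176.
The minors alternate sign starting negative (−, +, −), so H is negative definite: a local maximum.

local maximum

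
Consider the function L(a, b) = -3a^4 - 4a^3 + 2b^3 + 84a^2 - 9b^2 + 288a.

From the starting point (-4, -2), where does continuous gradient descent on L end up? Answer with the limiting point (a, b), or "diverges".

diverges

L is separable, so gradient descent decouples: a follows -∂L/∂a, b follows -∂L/∂b.
∂L/∂a = -12(a - 4)(a + 2)(a + 3); at a=-4 this is 192, so a decreases.
∂L/∂b = 6b(b - 3); at b=-2 this is 60, so b decreases.
The a-coordinate has no critical point in that direction and runs off to infinity.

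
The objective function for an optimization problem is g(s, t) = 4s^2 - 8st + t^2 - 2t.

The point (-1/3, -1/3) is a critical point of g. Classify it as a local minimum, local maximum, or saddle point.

saddle point

The Hessian of g is constant: H = [[8, -8], [-8, 2]].
det(H) = 8·2 − (-8)² = -48.
Since det(H) < 0, H is indefinite and the critical point is a saddle point.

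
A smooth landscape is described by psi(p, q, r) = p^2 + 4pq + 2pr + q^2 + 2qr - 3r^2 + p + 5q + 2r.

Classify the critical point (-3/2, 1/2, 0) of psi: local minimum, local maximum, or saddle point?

saddle point

The Hessian is constant: H = [[2, 4, 2], [4, 2, 2], [2, 2, -6]].
Leading principal minors: Δ₁ = 2, Δ₂ = -12, Δ₃ = 88.
The minors fit neither the all-positive nor the alternating-sign pattern, so H is indefinite: a saddle point.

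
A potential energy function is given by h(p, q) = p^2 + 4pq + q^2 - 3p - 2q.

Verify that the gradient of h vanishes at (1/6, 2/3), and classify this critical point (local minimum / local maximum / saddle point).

saddle point

∇h = (2p + 4q - 3, 4p + 2q - 2); substituting (1/6, 2/3) gives ∇h = (0, 0), so (1/6, 2/3) is indeed a critical point.
The Hessian of h is constant: H = [[2, 4], [4, 2]].
det(H) = 2·2 − 4² = -12.
Since det(H) < 0, H is indefinite and the critical point is a saddle point.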